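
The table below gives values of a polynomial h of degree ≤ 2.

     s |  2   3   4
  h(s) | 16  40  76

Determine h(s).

Write h(s) = as^2 + bs + c. Substituting each data point gives a linear system:
  4a + 2b + c = 16
  9a + 3b + c = 40
  16a + 4b + c = 76
Solving the system yields a = 6, b = -6, c = 4.
So h(s) = 6s^2 - 6s + 4.
Check: h(2) = 16. ✓

h(s) = 6s^2 - 6s + 4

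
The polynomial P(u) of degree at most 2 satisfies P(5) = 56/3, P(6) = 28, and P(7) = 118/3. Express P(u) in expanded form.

P(u) = u^2 - (5/3)u + 2

Write P(u) = au^2 + bu + c. Substituting each data point gives a linear system:
  25a + 5b + c = 56/3
  36a + 6b + c = 28
  49a + 7b + c = 118/3
Solving the system yields a = 1, b = -5/3, c = 2.
So P(u) = u^2 - (5/3)u + 2.
Check: P(6) = 28. ✓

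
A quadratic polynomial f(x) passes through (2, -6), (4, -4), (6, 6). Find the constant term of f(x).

0

Write f(x) = ax^2 + bx + c. Substituting each data point gives a linear system:
  4a + 2b + c = -6
  16a + 4b + c = -4
  36a + 6b + c = 6
Solving the system yields a = 1, b = -5, c = 0.
So f(x) = x^2 - 5x.
The constant term is 0.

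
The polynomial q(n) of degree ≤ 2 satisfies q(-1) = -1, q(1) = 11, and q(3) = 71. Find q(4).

Write q(n) = an^2 + bn + c. Substituting each data point gives a linear system:
  a - b + c = -1
  a + b + c = 11
  9a + 3b + c = 71
Solving the system yields a = 6, b = 6, c = -1.
So q(n) = 6n^2 + 6n - 1.
Then q(4) = 119.

119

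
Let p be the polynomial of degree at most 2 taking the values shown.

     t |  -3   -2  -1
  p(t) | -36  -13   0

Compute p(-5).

-112

Using the Lagrange interpolation formula with nodes -3, -2, -1:
  L_0(t) = (t + 2)(t + 1) / 2
  L_1(t) = (t + 3)(t + 1) / -1
  L_2(t) = (t + 3)(t + 2) / 2
Then p(t) = -36·L_0(t) - 13·L_1(t) + 0·L_2(t).
Expanding and collecting terms gives p(t) = -5t^2 - 2t + 3.
Evaluating at t = -5: p(-5) = -112.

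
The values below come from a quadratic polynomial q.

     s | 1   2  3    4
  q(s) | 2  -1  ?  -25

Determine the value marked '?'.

The 3 known points determine the degree-2 polynomial uniquely.
Write q(s) = as^2 + bs + c. Substituting each data point gives a linear system:
  a + b + c = 2
  4a + 2b + c = -1
  16a + 4b + c = -25
Solving the system yields a = -3, b = 6, c = -1.
So q(s) = -3s^2 + 6s - 1.
Then q(3) = -10.

-10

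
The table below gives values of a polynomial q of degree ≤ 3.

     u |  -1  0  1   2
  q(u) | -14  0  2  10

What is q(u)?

Using the Lagrange interpolation formula with nodes -1, 0, 1, 2:
  L_0(u) = u(u - 1)(u - 2) / -6
  L_1(u) = (u + 1)(u - 1)(u - 2) / 2
  L_2(u) = (u + 1)u(u - 2) / -2
  L_3(u) = (u + 1)u(u - 1) / 6
Then q(u) = -14·L_0(u) + 0·L_1(u) + 2·L_2(u) + 10·L_3(u).
Expanding and collecting terms gives q(u) = 3u^3 - 6u^2 + 5u.
Check: q(1) = 2. ✓

q(u) = 3u^3 - 6u^2 + 5u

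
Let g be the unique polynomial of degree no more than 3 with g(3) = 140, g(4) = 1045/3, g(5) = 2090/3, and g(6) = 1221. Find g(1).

Forward differences of the values at n = 3, 4, 5, 6:
  g  : 140  1045/3  2090/3  1221
  Δ  : 625/3  1045/3  1573/3
  Δ^2: 140  176
  Δ^3: 36
The third differences are constant, confirming degree 3.
Interpolating (Newton forward form) and evaluating at n = 1 gives g(1) = -2/3.

-2/3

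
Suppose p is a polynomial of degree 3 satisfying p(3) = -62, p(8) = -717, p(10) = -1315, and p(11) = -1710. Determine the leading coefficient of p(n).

-1

Write p(n) = an^3 + bn^2 + cn + d. Substituting each data point gives a linear system:
  27a + 9b + 3c + d = -62
  512a + 64b + 8c + d = -717
  1000a + 100b + 10c + d = -1315
  1331a + 121b + 11c + d = -1710
Solving the system yields a = -1, b = -3, c = -1, d = -5.
So p(n) = -n³ - 3n² - n - 5.
The leading coefficient is -1.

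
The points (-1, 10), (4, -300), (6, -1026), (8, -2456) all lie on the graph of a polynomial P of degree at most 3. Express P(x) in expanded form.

P(x) = -5x^3 + 2x^2 - 3x

Write P(x) = ax^3 + bx^2 + cx + d. Substituting each data point gives a linear system:
  -a + b - c + d = 10
  64a + 16b + 4c + d = -300
  216a + 36b + 6c + d = -1026
  512a + 64b + 8c + d = -2456
Solving the system yields a = -5, b = 2, c = -3, d = 0.
So P(x) = -5x³ + 2x² - 3x.
Check: P(-1) = 10. ✓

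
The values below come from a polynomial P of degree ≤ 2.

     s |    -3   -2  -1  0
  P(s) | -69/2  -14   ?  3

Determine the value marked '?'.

-3/2

The 3 known points determine the degree-2 polynomial uniquely.
Write P(s) = as^2 + bs + c. Substituting each data point gives a linear system:
  9a - 3b + c = -69/2
  4a - 2b + c = -14
  c = 3
Solving the system yields a = -4, b = 1/2, c = 3.
So P(s) = -4s^2 + (1/2)s + 3.
Then P(-1) = -3/2.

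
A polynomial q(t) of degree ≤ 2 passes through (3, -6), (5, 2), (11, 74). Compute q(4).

Using the Lagrange interpolation formula with nodes 3, 5, 11:
  L_0(t) = (t - 5)(t - 11) / 16
  L_1(t) = (t - 3)(t - 11) / -12
  L_2(t) = (t - 3)(t - 5) / 48
Then q(t) = -6·L_0(t) + 2·L_1(t) + 74·L_2(t).
Expanding and collecting terms gives q(t) = t² - 4t - 3.
Evaluating at t = 4: q(4) = -3.

-3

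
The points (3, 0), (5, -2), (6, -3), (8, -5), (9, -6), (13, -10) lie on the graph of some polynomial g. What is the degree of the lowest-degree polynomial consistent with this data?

1

Divided differences on the nodes 3, 5, 6, 8, 9, 13:
  order 0: 0  -2  -3  -5  -6  -10
  order 1: -1  -1  -1  -1  -1
  order 2: 0  0  0  0
  order 3: 0  0  0
  order 4: 0  0
  order 5: 0
The order-1 divided differences are all -1 (nonzero) and every higher order vanishes, so the data lies on a polynomial of degree exactly 1.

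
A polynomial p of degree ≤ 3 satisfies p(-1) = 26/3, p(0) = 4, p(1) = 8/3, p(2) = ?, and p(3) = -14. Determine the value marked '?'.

The 4 known points determine the degree-3 polynomial uniquely.
Write p(s) = as^3 + bs^2 + cs + d. Substituting each data point gives a linear system:
  -a + b - c + d = 26/3
  d = 4
  a + b + c + d = 8/3
  27a + 9b + 3c + d = -14
Solving the system yields a = -1, b = 5/3, c = -2, d = 4.
So p(s) = -s^3 + (5/3)s^2 - 2s + 4.
Then p(2) = -4/3.

-4/3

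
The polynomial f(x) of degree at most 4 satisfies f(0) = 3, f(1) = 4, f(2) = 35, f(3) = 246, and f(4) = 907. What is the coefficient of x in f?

Write f(x) = ax^4 + bx^3 + cx^2 + dx + e. Substituting each data point gives a linear system:
  e = 3
  a + b + c + d + e = 4
  16a + 8b + 4c + 2d + e = 35
  81a + 27b + 9c + 3d + e = 246
  256a + 64b + 16c + 4d + e = 907
Solving the system yields a = 5, b = -5, c = -5, d = 6, e = 3.
So f(x) = 5x^4 - 5x^3 - 5x^2 + 6x + 3.
The coefficient of x is 6.

6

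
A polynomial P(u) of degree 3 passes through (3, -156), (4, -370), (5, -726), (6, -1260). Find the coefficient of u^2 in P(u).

1

Write P(u) = au^3 + bu^2 + cu + d. Substituting each data point gives a linear system:
  27a + 9b + 3c + d = -156
  64a + 16b + 4c + d = -370
  125a + 25b + 5c + d = -726
  216a + 36b + 6c + d = -1260
Solving the system yields a = -6, b = 1, c = 1, d = -6.
So P(u) = -6u^3 + u^2 + u - 6.
The coefficient of u^2 is 1.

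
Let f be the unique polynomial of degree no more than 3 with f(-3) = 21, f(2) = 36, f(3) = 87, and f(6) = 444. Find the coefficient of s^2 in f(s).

6

Write f(s) = as^3 + bs^2 + cs + d. Substituting each data point gives a linear system:
  -27a + 9b - 3c + d = 21
  8a + 4b + 2c + d = 36
  27a + 9b + 3c + d = 87
  216a + 36b + 6c + d = 444
Solving the system yields a = 1, b = 6, c = 2, d = 0.
So f(s) = s³ + 6s² + 2s.
The coefficient of s^2 is 6.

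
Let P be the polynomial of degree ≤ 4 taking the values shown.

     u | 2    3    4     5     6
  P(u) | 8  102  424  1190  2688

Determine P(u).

Write P(u) = au^4 + bu^3 + cu^2 + du + e. Substituting each data point gives a linear system:
  16a + 8b + 4c + 2d + e = 8
  81a + 27b + 9c + 3d + e = 102
  256a + 64b + 16c + 4d + e = 424
  625a + 125b + 25c + 5d + e = 1190
  1296a + 216b + 36c + 6d + e = 2688
Solving the system yields a = 3, b = -6, c = 3, d = -2, e = 0.
So P(u) = 3u^4 - 6u^3 + 3u^2 - 2u.
Check: P(4) = 424. ✓

P(u) = 3u^4 - 6u^3 + 3u^2 - 2u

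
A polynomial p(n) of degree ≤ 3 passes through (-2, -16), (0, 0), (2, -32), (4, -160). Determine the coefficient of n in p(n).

0

Write p(n) = an^3 + bn^2 + cn + d. Substituting each data point gives a linear system:
  -8a + 4b - 2c + d = -16
  d = 0
  8a + 4b + 2c + d = -32
  64a + 16b + 4c + d = -160
Solving the system yields a = -1, b = -6, c = 0, d = 0.
So p(n) = -n^3 - 6n^2.
The coefficient of n is 0.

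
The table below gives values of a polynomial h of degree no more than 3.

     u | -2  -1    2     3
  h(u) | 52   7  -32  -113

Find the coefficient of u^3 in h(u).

Write h(u) = au^3 + bu^2 + cu + d. Substituting each data point gives a linear system:
  -8a + 4b - 2c + d = 52
  -a + b - c + d = 7
  8a + 4b + 2c + d = -32
  27a + 9b + 3c + d = -113
Solving the system yields a = -5, b = 3, c = -1, d = -2.
So h(u) = -5u^3 + 3u^2 - u - 2.
The leading coefficient is -5.

-5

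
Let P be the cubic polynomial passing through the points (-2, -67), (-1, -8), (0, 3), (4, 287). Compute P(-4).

Write P(x) = ax^3 + bx^2 + cx + d. Substituting each data point gives a linear system:
  -8a + 4b - 2c + d = -67
  -a + b - c + d = -8
  d = 3
  64a + 16b + 4c + d = 287
Solving the system yields a = 6, b = -6, c = -1, d = 3.
So P(x) = 6x^3 - 6x^2 - x + 3.
Then P(-4) = -473.

-473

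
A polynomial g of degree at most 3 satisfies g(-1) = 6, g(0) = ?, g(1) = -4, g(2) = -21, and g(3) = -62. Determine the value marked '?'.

The 4 known points determine the degree-3 polynomial uniquely.
Write g(n) = an^3 + bn^2 + cn + d. Substituting each data point gives a linear system:
  -a + b - c + d = 6
  a + b + c + d = -4
  8a + 4b + 2c + d = -21
  27a + 9b + 3c + d = -62
Solving the system yields a = -2, b = 0, c = -3, d = 1.
So g(n) = -2n³ - 3n + 1.
Then g(0) = 1.

1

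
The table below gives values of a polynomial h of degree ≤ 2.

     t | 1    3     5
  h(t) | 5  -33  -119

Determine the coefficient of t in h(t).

5

Write h(t) = at^2 + bt + c. Substituting each data point gives a linear system:
  a + b + c = 5
  9a + 3b + c = -33
  25a + 5b + c = -119
Solving the system yields a = -6, b = 5, c = 6.
So h(t) = -6t² + 5t + 6.
The coefficient of t is 5.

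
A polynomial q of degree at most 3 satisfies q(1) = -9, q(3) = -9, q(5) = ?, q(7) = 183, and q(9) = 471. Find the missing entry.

On equispaced nodes a degree-3 polynomial has vanishing fourth forward difference, so
  q(1) - 4·q(3) + 6·q(5) - 4·q(7) + q(9) = 0.
Substituting the known values and solving for q(5):
  6·q(5) = 234
  q(5) = 39.

39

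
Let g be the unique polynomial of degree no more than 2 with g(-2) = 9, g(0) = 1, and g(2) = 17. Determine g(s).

g(s) = 3s^2 + 2s + 1

Write g(s) = as^2 + bs + c. Substituting each data point gives a linear system:
  4a - 2b + c = 9
  c = 1
  4a + 2b + c = 17
Solving the system yields a = 3, b = 2, c = 1.
So g(s) = 3s² + 2s + 1.
Check: g(0) = 1. ✓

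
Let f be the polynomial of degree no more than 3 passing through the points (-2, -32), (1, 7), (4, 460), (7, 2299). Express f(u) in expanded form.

Write f(u) = au^3 + bu^2 + cu + d. Substituting each data point gives a linear system:
  -8a + 4b - 2c + d = -32
  a + b + c + d = 7
  64a + 16b + 4c + d = 460
  343a + 49b + 7c + d = 2299
Solving the system yields a = 6, b = 5, c = 0, d = -4.
So f(u) = 6u^3 + 5u^2 - 4.
Check: f(-2) = -32. ✓

f(u) = 6u^3 + 5u^2 - 4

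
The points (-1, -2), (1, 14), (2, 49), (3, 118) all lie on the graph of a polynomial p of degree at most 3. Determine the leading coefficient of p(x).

2

Write p(x) = ax^3 + bx^2 + cx + d. Substituting each data point gives a linear system:
  -a + b - c + d = -2
  a + b + c + d = 14
  8a + 4b + 2c + d = 49
  27a + 9b + 3c + d = 118
Solving the system yields a = 2, b = 5, c = 6, d = 1.
So p(x) = 2x³ + 5x² + 6x + 1.
The leading coefficient is 2.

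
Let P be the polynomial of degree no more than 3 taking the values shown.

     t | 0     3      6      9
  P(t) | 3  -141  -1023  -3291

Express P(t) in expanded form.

P(t) = -4t^3 - 5t^2 + 3t + 3

Write P(t) = at^3 + bt^2 + ct + d. Substituting each data point gives a linear system:
  d = 3
  27a + 9b + 3c + d = -141
  216a + 36b + 6c + d = -1023
  729a + 81b + 9c + d = -3291
Solving the system yields a = -4, b = -5, c = 3, d = 3.
So P(t) = -4t^3 - 5t^2 + 3t + 3.
Check: P(0) = 3. ✓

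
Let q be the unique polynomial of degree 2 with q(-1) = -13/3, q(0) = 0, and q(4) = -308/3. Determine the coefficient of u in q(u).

Write q(u) = au^2 + bu + c. Substituting each data point gives a linear system:
  a - b + c = -13/3
  c = 0
  16a + 4b + c = -308/3
Solving the system yields a = -6, b = -5/3, c = 0.
So q(u) = -6u^2 - (5/3)u.
The coefficient of u is -5/3.

-5/3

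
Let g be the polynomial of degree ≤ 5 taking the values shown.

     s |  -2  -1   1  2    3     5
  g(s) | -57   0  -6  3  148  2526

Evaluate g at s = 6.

Using the Lagrange interpolation formula with nodes -2, -1, 1, 2, 3, 5:
  L_0(s) = (s + 1)(s - 1)(s - 2)(s - 3)(s - 5) / -420
  L_1(s) = (s + 2)(s - 1)(s - 2)(s - 3)(s - 5) / 144
  L_2(s) = (s + 2)(s + 1)(s - 2)(s - 3)(s - 5) / -48
  L_3(s) = (s + 2)(s + 1)(s - 1)(s - 3)(s - 5) / 36
  L_4(s) = (s + 2)(s + 1)(s - 1)(s - 2)(s - 5) / -80
  L_5(s) = (s + 2)(s + 1)(s - 1)(s - 2)(s - 3) / 1008
Then g(s) = -57·L_0(s) + 0·L_1(s) - 6·L_2(s) + 3·L_3(s) + 148·L_4(s) + 2526·L_5(s).
Expanding and collecting terms gives g(s) = s⁵ - s⁴ + s³ - 3s² - 5s + 1.
Evaluating at s = 6: g(6) = 6559.

6559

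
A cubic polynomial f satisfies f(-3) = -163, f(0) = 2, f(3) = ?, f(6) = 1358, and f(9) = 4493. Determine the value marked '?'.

On equispaced nodes a degree-3 polynomial has vanishing fourth forward difference, so
  f(-3) - 4·f(0) + 6·f(3) - 4·f(6) + f(9) = 0.
Substituting the known values and solving for f(3):
  6·f(3) = 1110
  f(3) = 185.

185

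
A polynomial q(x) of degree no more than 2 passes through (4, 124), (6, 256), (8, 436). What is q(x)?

Using the Lagrange interpolation formula with nodes 4, 6, 8:
  L_0(x) = (x - 6)(x - 8) / 8
  L_1(x) = (x - 4)(x - 8) / -4
  L_2(x) = (x - 4)(x - 6) / 8
Then q(x) = 124·L_0(x) + 256·L_1(x) + 436·L_2(x).
Expanding and collecting terms gives q(x) = 6x^2 + 6x + 4.
Check: q(8) = 436. ✓

q(x) = 6x^2 + 6x + 4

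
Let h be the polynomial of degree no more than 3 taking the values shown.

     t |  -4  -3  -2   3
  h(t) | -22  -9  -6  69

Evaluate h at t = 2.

26

Write h(t) = at^3 + bt^2 + ct + d. Substituting each data point gives a linear system:
  -64a + 16b - 4c + d = -22
  -27a + 9b - 3c + d = -9
  -8a + 4b - 2c + d = -6
  27a + 9b + 3c + d = 69
Solving the system yields a = 1, b = 4, c = 4, d = -6.
So h(t) = t^3 + 4t^2 + 4t - 6.
Then h(2) = 26.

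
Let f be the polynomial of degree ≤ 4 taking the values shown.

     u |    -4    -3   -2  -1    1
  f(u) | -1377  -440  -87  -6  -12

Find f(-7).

Using the Lagrange interpolation formula with nodes -4, -3, -2, -1, 1:
  L_0(u) = (u + 3)(u + 2)(u + 1)(u - 1) / 30
  L_1(u) = (u + 4)(u + 2)(u + 1)(u - 1) / -8
  L_2(u) = (u + 4)(u + 3)(u + 1)(u - 1) / 6
  L_3(u) = (u + 4)(u + 3)(u + 2)(u - 1) / -12
  L_4(u) = (u + 4)(u + 3)(u + 2)(u + 1) / 120
Then f(u) = -1377·L_0(u) - 440·L_1(u) - 87·L_2(u) - 6·L_3(u) - 12·L_4(u).
Expanding and collecting terms gives f(u) = -5u⁴ + 2u³ + u² - 5u - 5.
Evaluating at u = -7: f(-7) = -12612.

-12612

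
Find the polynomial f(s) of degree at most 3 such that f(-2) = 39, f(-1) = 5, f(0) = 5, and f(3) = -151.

f(s) = -6s^3 - s^2 + 5s + 5

Using the Lagrange interpolation formula with nodes -2, -1, 0, 3:
  L_0(s) = (s + 1)s(s - 3) / -10
  L_1(s) = (s + 2)s(s - 3) / 4
  L_2(s) = (s + 2)(s + 1)(s - 3) / -6
  L_3(s) = (s + 2)(s + 1)s / 60
Then f(s) = 39·L_0(s) + 5·L_1(s) + 5·L_2(s) - 151·L_3(s).
Expanding and collecting terms gives f(s) = -6s^3 - s^2 + 5s + 5.
Check: f(3) = -151. ✓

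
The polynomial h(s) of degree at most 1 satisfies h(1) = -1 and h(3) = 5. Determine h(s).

h(s) = 3s - 4

Using the Lagrange interpolation formula with nodes 1, 3:
  L_0(s) = (s - 3) / -2
  L_1(s) = (s - 1) / 2
Then h(s) = -1·L_0(s) + 5·L_1(s).
Expanding and collecting terms gives h(s) = 3s - 4.
Check: h(1) = -1. ✓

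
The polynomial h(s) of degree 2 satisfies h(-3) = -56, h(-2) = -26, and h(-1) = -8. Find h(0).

-2

Write h(s) = as^2 + bs + c. Substituting each data point gives a linear system:
  9a - 3b + c = -56
  4a - 2b + c = -26
  a - b + c = -8
Solving the system yields a = -6, b = 0, c = -2.
So h(s) = -6s^2 - 2.
Then h(0) = -2.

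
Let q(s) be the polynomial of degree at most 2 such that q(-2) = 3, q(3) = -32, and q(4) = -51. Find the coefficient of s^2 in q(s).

-2

Write q(s) = as^2 + bs + c. Substituting each data point gives a linear system:
  4a - 2b + c = 3
  9a + 3b + c = -32
  16a + 4b + c = -51
Solving the system yields a = -2, b = -5, c = 1.
So q(s) = -2s^2 - 5s + 1.
The leading coefficient is -2.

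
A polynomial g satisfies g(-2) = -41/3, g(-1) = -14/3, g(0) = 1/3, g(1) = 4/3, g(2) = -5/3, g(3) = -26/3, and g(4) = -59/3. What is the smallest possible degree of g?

Forward differences of the values at u = -2, -1, 0, 1, 2, 3, 4:
  g  : -41/3  -14/3  1/3  4/3  -5/3  -26/3  -59/3
  Δ  : 9  5  1  -3  -7  -11
  Δ^2: -4  -4  -4  -4  -4
  Δ^3: 0  0  0  0
  Δ^4: 0  0  0
  Δ^5: 0  0
  Δ^6: 0
The second differences are constant (-4) and nonzero, while all higher differences vanish, so the minimal degree is 2.

2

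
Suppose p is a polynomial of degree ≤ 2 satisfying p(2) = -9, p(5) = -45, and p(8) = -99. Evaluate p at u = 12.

-199

Using the Lagrange interpolation formula with nodes 2, 5, 8:
  L_0(u) = (u - 5)(u - 8) / 18
  L_1(u) = (u - 2)(u - 8) / -9
  L_2(u) = (u - 2)(u - 5) / 18
Then p(u) = -9·L_0(u) - 45·L_1(u) - 99·L_2(u).
Expanding and collecting terms gives p(u) = -u^2 - 5u + 5.
Evaluating at u = 12: p(12) = -199.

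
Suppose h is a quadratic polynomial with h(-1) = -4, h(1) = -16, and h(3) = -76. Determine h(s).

Write h(s) = as^2 + bs + c. Substituting each data point gives a linear system:
  a - b + c = -4
  a + b + c = -16
  9a + 3b + c = -76
Solving the system yields a = -6, b = -6, c = -4.
So h(s) = -6s² - 6s - 4.
Check: h(-1) = -4. ✓

h(s) = -6s^2 - 6s - 4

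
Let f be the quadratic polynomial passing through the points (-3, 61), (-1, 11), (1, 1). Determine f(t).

Write f(t) = at^2 + bt + c. Substituting each data point gives a linear system:
  9a - 3b + c = 61
  a - b + c = 11
  a + b + c = 1
Solving the system yields a = 5, b = -5, c = 1.
So f(t) = 5t² - 5t + 1.
Check: f(-1) = 11. ✓

f(t) = 5t^2 - 5t + 1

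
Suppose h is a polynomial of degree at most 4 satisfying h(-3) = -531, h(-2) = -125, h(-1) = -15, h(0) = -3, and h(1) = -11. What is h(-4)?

-1551

Using the Lagrange interpolation formula with nodes -3, -2, -1, 0, 1:
  L_0(t) = (t + 2)(t + 1)t(t - 1) / 24
  L_1(t) = (t + 3)(t + 1)t(t - 1) / -6
  L_2(t) = (t + 3)(t + 2)t(t - 1) / 4
  L_3(t) = (t + 3)(t + 2)(t + 1)(t - 1) / -6
  L_4(t) = (t + 3)(t + 2)(t + 1)t / 24
Then h(t) = -531·L_0(t) - 125·L_1(t) - 15·L_2(t) - 3·L_3(t) - 11·L_4(t).
Expanding and collecting terms gives h(t) = -5t^4 + 3t^3 - 5t^2 - t - 3.
Evaluating at t = -4: h(-4) = -1551.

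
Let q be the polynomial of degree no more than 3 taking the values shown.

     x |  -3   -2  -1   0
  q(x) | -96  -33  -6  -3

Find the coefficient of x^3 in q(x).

2

Write q(x) = ax^3 + bx^2 + cx + d. Substituting each data point gives a linear system:
  -27a + 9b - 3c + d = -96
  -8a + 4b - 2c + d = -33
  -a + b - c + d = -6
  d = -3
Solving the system yields a = 2, b = -6, c = -5, d = -3.
So q(x) = 2x³ - 6x² - 5x - 3.
The leading coefficient is 2.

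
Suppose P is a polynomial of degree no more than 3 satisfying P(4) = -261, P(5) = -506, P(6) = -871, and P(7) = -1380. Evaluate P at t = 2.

-35

Forward differences of the values at t = 4, 5, 6, 7:
  P  : -261  -506  -871  -1380
  Δ  : -245  -365  -509
  Δ^2: -120  -144
  Δ^3: -24
The third differences are constant, confirming degree 3.
Interpolating (Newton forward form) and evaluating at t = 2 gives P(2) = -35.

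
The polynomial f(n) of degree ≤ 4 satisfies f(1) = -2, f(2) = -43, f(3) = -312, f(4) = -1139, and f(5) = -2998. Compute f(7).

-12428

Write f(n) = an^4 + bn^3 + cn^2 + dn + e. Substituting each data point gives a linear system:
  a + b + c + d + e = -2
  16a + 8b + 4c + 2d + e = -43
  81a + 27b + 9c + 3d + e = -312
  256a + 64b + 16c + 4d + e = -1139
  625a + 125b + 25c + 5d + e = -2998
Solving the system yields a = -6, b = 5, c = 6, d = -4, e = -3.
So f(n) = -6n⁴ + 5n³ + 6n² - 4n - 3.
Then f(7) = -12428.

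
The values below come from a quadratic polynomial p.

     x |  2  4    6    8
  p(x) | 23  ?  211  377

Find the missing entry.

93

The 3 known points determine the degree-2 polynomial uniquely.
Write p(x) = ax^2 + bx + c. Substituting each data point gives a linear system:
  4a + 2b + c = 23
  36a + 6b + c = 211
  64a + 8b + c = 377
Solving the system yields a = 6, b = -1, c = 1.
So p(x) = 6x^2 - x + 1.
Then p(4) = 93.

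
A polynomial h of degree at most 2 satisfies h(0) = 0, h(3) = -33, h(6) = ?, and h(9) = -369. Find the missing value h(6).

-156

The 3 known points determine the degree-2 polynomial uniquely.
Write h(x) = ax^2 + bx + c. Substituting each data point gives a linear system:
  c = 0
  9a + 3b + c = -33
  81a + 9b + c = -369
Solving the system yields a = -5, b = 4, c = 0.
So h(x) = -5x^2 + 4x.
Then h(6) = -156.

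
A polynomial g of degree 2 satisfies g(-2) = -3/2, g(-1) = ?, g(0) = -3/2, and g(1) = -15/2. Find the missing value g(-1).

1/2

On equispaced nodes a degree-2 polynomial has vanishing third forward difference, so
  - g(-2) + 3·g(-1) - 3·g(0) + g(1) = 0.
Substituting the known values and solving for g(-1):
  3·g(-1) = 3/2
  g(-1) = 1/2.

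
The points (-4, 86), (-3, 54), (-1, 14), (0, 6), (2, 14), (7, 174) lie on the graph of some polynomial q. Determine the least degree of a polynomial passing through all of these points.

Divided differences on the nodes -4, -3, -1, 0, 2, 7:
  order 0: 86  54  14  6  14  174
  order 1: -32  -20  -8  4  32
  order 2: 4  4  4  4
  order 3: 0  0  0
  order 4: 0  0
  order 5: 0
The order-2 divided differences are all 4 (nonzero) and every higher order vanishes, so the data lies on a polynomial of degree exactly 2.

2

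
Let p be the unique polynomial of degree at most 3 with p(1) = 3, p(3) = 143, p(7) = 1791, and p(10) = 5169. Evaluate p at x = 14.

14069

Using the Lagrange interpolation formula with nodes 1, 3, 7, 10:
  L_0(x) = (x - 3)(x - 7)(x - 10) / -108
  L_1(x) = (x - 1)(x - 7)(x - 10) / 56
  L_2(x) = (x - 1)(x - 3)(x - 10) / -72
  L_3(x) = (x - 1)(x - 3)(x - 7) / 189
Then p(x) = 3·L_0(x) + 143·L_1(x) + 1791·L_2(x) + 5169·L_3(x).
Expanding and collecting terms gives p(x) = 5x^3 + 2x^2 - 3x - 1.
Evaluating at x = 14: p(14) = 14069.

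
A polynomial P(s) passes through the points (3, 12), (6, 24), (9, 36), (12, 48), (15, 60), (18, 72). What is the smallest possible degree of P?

Forward differences of the values at s = 3, 6, 9, 12, 15, 18:
  P  : 12  24  36  48  60  72
  Δ  : 12  12  12  12  12
  Δ^2: 0  0  0  0
  Δ^3: 0  0  0
  Δ^4: 0  0
  Δ^5: 0
The first differences are constant (12) and nonzero, while all higher differences vanish, so the minimal degree is 1.

1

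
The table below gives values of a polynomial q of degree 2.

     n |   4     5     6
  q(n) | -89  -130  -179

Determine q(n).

Write q(n) = an^2 + bn + c. Substituting each data point gives a linear system:
  16a + 4b + c = -89
  25a + 5b + c = -130
  36a + 6b + c = -179
Solving the system yields a = -4, b = -5, c = -5.
So q(n) = -4n² - 5n - 5.
Check: q(5) = -130. ✓

q(n) = -4n^2 - 5n - 5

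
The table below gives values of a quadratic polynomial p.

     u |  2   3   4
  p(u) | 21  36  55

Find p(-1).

0

Using the Lagrange interpolation formula with nodes 2, 3, 4:
  L_0(u) = (u - 3)(u - 4) / 2
  L_1(u) = (u - 2)(u - 4) / -1
  L_2(u) = (u - 2)(u - 3) / 2
Then p(u) = 21·L_0(u) + 36·L_1(u) + 55·L_2(u).
Expanding and collecting terms gives p(u) = 2u² + 5u + 3.
Evaluating at u = -1: p(-1) = 0.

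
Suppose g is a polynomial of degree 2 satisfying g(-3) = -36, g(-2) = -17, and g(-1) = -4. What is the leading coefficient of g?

Write g(n) = an^2 + bn + c. Substituting each data point gives a linear system:
  9a - 3b + c = -36
  4a - 2b + c = -17
  a - b + c = -4
Solving the system yields a = -3, b = 4, c = 3.
So g(n) = -3n^2 + 4n + 3.
The leading coefficient is -3.

-3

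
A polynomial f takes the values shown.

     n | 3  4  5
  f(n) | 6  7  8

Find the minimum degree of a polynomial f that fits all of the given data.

Forward differences of the values at n = 3, 4, 5:
  f  : 6  7  8
  Δ  : 1  1
  Δ^2: 0
The first differences are constant (1) and nonzero, while all higher differences vanish, so the minimal degree is 1.

1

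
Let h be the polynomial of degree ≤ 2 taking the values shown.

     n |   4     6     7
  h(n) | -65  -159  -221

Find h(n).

Write h(n) = an^2 + bn + c. Substituting each data point gives a linear system:
  16a + 4b + c = -65
  36a + 6b + c = -159
  49a + 7b + c = -221
Solving the system yields a = -5, b = 3, c = 3.
So h(n) = -5n² + 3n + 3.
Check: h(6) = -159. ✓

h(n) = -5n^2 + 3n + 3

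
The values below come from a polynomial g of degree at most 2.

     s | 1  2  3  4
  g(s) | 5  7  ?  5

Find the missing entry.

7

On equispaced nodes a degree-2 polynomial has vanishing third forward difference, so
  - g(1) + 3·g(2) - 3·g(3) + g(4) = 0.
Substituting the known values and solving for g(3):
  -3·g(3) = -21
  g(3) = 7.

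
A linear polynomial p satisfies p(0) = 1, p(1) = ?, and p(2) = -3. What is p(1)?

-1

The 2 known points determine the degree-1 polynomial uniquely.
Write p(s) = as + b. Substituting each data point gives a linear system:
  b = 1
  2a + b = -3
Solving the system yields a = -2, b = 1.
So p(s) = -2s + 1.
Then p(1) = -1.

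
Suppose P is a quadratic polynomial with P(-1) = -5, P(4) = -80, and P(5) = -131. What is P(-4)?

-104

Using the Lagrange interpolation formula with nodes -1, 4, 5:
  L_0(n) = (n - 4)(n - 5) / 30
  L_1(n) = (n + 1)(n - 5) / -5
  L_2(n) = (n + 1)(n - 4) / 6
Then P(n) = -5·L_0(n) - 80·L_1(n) - 131·L_2(n).
Expanding and collecting terms gives P(n) = -6n^2 + 3n + 4.
Evaluating at n = -4: P(-4) = -104.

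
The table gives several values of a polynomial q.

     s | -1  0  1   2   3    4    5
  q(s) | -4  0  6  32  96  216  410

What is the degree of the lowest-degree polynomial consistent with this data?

3

Forward differences of the values at s = -1, 0, 1, 2, 3, 4, 5:
  q  : -4  0  6  32  96  216  410
  Δ  : 4  6  26  64  120  194
  Δ^2: 2  20  38  56  74
  Δ^3: 18  18  18  18
  Δ^4: 0  0  0
  Δ^5: 0  0
  Δ^6: 0
The third differences are constant (18) and nonzero, while all higher differences vanish, so the minimal degree is 3.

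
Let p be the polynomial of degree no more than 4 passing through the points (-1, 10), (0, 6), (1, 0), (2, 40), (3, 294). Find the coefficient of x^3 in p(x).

Write p(x) = ax^4 + bx^3 + cx^2 + dx + e. Substituting each data point gives a linear system:
  a - b + c - d + e = 10
  e = 6
  a + b + c + d + e = 0
  16a + 8b + 4c + 2d + e = 40
  81a + 27b + 9c + 3d + e = 294
Solving the system yields a = 5, b = -2, c = -6, d = -3, e = 6.
So p(x) = 5x^4 - 2x^3 - 6x^2 - 3x + 6.
The coefficient of x^3 is -2.

-2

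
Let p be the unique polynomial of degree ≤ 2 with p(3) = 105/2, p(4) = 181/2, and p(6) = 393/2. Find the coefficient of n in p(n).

Write p(n) = an^2 + bn + c. Substituting each data point gives a linear system:
  9a + 3b + c = 105/2
  16a + 4b + c = 181/2
  36a + 6b + c = 393/2
Solving the system yields a = 5, b = 3, c = -3/2.
So p(n) = 5n^2 + 3n - 3/2.
The coefficient of n is 3.

3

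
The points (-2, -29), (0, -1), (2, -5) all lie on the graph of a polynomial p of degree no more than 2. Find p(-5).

-131

Forward differences of the values at t = -2, 0, 2:
  p  : -29  -1  -5
  Δ  : 28  -4
  Δ^2: -32
The second differences are constant, confirming degree 2.
Interpolating (Newton forward form) and evaluating at t = -5 gives p(-5) = -131.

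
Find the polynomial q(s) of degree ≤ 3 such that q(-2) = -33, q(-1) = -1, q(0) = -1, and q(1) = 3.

q(s) = 6s^3 + 2s^2 - 4s - 1

Write q(s) = as^3 + bs^2 + cs + d. Substituting each data point gives a linear system:
  -8a + 4b - 2c + d = -33
  -a + b - c + d = -1
  d = -1
  a + b + c + d = 3
Solving the system yields a = 6, b = 2, c = -4, d = -1.
So q(s) = 6s^3 + 2s^2 - 4s - 1.
Check: q(-2) = -33. ✓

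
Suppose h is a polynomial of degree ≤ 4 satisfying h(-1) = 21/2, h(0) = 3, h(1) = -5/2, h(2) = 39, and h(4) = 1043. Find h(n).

h(n) = 5n^4 - (5/2)n^3 - 4n^2 - 4n + 3

Using the Lagrange interpolation formula with nodes -1, 0, 1, 2, 4:
  L_0(n) = n(n - 1)(n - 2)(n - 4) / 30
  L_1(n) = (n + 1)(n - 1)(n - 2)(n - 4) / -8
  L_2(n) = (n + 1)n(n - 2)(n - 4) / 6
  L_3(n) = (n + 1)n(n - 1)(n - 4) / -12
  L_4(n) = (n + 1)n(n - 1)(n - 2) / 120
Then h(n) = 21/2·L_0(n) + 3·L_1(n) - 5/2·L_2(n) + 39·L_3(n) + 1043·L_4(n).
Expanding and collecting terms gives h(n) = 5n^4 - (5/2)n^3 - 4n^2 - 4n + 3.
Check: h(-1) = 21/2. ✓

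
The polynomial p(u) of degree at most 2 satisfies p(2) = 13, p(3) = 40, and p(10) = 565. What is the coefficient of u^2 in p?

6

Write p(u) = au^2 + bu + c. Substituting each data point gives a linear system:
  4a + 2b + c = 13
  9a + 3b + c = 40
  100a + 10b + c = 565
Solving the system yields a = 6, b = -3, c = -5.
So p(u) = 6u^2 - 3u - 5.
The leading coefficient is 6.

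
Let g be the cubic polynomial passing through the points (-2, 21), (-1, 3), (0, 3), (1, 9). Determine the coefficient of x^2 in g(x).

Write g(x) = ax^3 + bx^2 + cx + d. Substituting each data point gives a linear system:
  -8a + 4b - 2c + d = 21
  -a + b - c + d = 3
  d = 3
  a + b + c + d = 9
Solving the system yields a = -2, b = 3, c = 5, d = 3.
So g(x) = -2x³ + 3x² + 5x + 3.
The coefficient of x^2 is 3.

3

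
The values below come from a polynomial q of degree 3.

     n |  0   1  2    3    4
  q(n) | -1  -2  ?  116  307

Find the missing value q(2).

25

The 4 known points determine the degree-3 polynomial uniquely.
Write q(n) = an^3 + bn^2 + cn + d. Substituting each data point gives a linear system:
  d = -1
  a + b + c + d = -2
  27a + 9b + 3c + d = 116
  64a + 16b + 4c + d = 307
Solving the system yields a = 6, b = -4, c = -3, d = -1.
So q(n) = 6n^3 - 4n^2 - 3n - 1.
Then q(2) = 25.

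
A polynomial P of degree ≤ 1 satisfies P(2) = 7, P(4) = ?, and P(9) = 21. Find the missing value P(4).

The 2 known points determine the degree-1 polynomial uniquely.
Write P(x) = ax + b. Substituting each data point gives a linear system:
  2a + b = 7
  9a + b = 21
Solving the system yields a = 2, b = 3.
So P(x) = 2x + 3.
Then P(4) = 11.

11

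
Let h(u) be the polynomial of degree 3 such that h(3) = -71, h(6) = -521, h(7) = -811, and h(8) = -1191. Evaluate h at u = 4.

Using the Lagrange interpolation formula with nodes 3, 6, 7, 8:
  L_0(u) = (u - 6)(u - 7)(u - 8) / -60
  L_1(u) = (u - 3)(u - 7)(u - 8) / 6
  L_2(u) = (u - 3)(u - 6)(u - 8) / -4
  L_3(u) = (u - 3)(u - 6)(u - 7) / 10
Then h(u) = -71·L_0(u) - 521·L_1(u) - 811·L_2(u) - 1191·L_3(u).
Expanding and collecting terms gives h(u) = -2u³ - 3u² + 3u + 1.
Evaluating at u = 4: h(4) = -163.

-163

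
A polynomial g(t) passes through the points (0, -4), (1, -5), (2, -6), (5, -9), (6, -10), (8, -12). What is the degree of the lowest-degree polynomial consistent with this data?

1

Divided differences on the nodes 0, 1, 2, 5, 6, 8:
  order 0: -4  -5  -6  -9  -10  -12
  order 1: -1  -1  -1  -1  -1
  order 2: 0  0  0  0
  order 3: 0  0  0
  order 4: 0  0
  order 5: 0
The order-1 divided differences are all -1 (nonzero) and every higher order vanishes, so the data lies on a polynomial of degree exactly 1.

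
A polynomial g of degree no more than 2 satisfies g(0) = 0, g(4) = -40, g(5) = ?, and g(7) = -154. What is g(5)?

The 3 known points determine the degree-2 polynomial uniquely.
Write g(n) = an^2 + bn + c. Substituting each data point gives a linear system:
  c = 0
  16a + 4b + c = -40
  49a + 7b + c = -154
Solving the system yields a = -4, b = 6, c = 0.
So g(n) = -4n^2 + 6n.
Then g(5) = -70.

-70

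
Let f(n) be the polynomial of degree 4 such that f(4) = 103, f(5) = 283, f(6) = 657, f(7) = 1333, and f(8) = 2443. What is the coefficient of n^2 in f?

6

Write f(n) = an^4 + bn^3 + cn^2 + dn + e. Substituting each data point gives a linear system:
  256a + 64b + 16c + 4d + e = 103
  625a + 125b + 25c + 5d + e = 283
  1296a + 216b + 36c + 6d + e = 657
  2401a + 343b + 49c + 7d + e = 1333
  4096a + 512b + 64c + 8d + e = 2443
Solving the system yields a = 1, b = -4, c = 6, d = 1, e = 3.
So f(n) = n⁴ - 4n³ + 6n² + n + 3.
The coefficient of n^2 is 6.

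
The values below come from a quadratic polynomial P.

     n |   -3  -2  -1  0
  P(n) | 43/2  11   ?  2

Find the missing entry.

9/2

The 3 known points determine the degree-2 polynomial uniquely.
Write P(n) = an^2 + bn + c. Substituting each data point gives a linear system:
  9a - 3b + c = 43/2
  4a - 2b + c = 11
  c = 2
Solving the system yields a = 2, b = -1/2, c = 2.
So P(n) = 2n² - (1/2)n + 2.
Then P(-1) = 9/2.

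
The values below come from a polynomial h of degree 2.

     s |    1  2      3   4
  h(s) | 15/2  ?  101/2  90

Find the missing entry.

23

On equispaced nodes a degree-2 polynomial has vanishing third forward difference, so
  - h(1) + 3·h(2) - 3·h(3) + h(4) = 0.
Substituting the known values and solving for h(2):
  3·h(2) = 69
  h(2) = 23.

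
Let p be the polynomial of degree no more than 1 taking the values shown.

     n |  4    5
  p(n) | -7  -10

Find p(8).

Write p(n) = an + b. Substituting each data point gives a linear system:
  4a + b = -7
  5a + b = -10
Solving the system yields a = -3, b = 5.
So p(n) = -3n + 5.
Then p(8) = -19.

-19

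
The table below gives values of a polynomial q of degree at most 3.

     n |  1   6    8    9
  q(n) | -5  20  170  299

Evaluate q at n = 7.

79

Write q(n) = an^3 + bn^2 + cn + d. Substituting each data point gives a linear system:
  a + b + c + d = -5
  216a + 36b + 6c + d = 20
  512a + 64b + 8c + d = 170
  729a + 81b + 9c + d = 299
Solving the system yields a = 1, b = -5, c = -3, d = 2.
So q(n) = n³ - 5n² - 3n + 2.
Then q(7) = 79.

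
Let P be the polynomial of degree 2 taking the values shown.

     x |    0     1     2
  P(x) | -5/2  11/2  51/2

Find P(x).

Using the Lagrange interpolation formula with nodes 0, 1, 2:
  L_0(x) = (x - 1)(x - 2) / 2
  L_1(x) = x(x - 2) / -1
  L_2(x) = x(x - 1) / 2
Then P(x) = -5/2·L_0(x) + 11/2·L_1(x) + 51/2·L_2(x).
Expanding and collecting terms gives P(x) = 6x^2 + 2x - 5/2.
Check: P(0) = -5/2. ✓

P(x) = 6x^2 + 2x - 5/2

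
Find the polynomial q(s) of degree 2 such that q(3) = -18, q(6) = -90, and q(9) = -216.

Using the Lagrange interpolation formula with nodes 3, 6, 9:
  L_0(s) = (s - 6)(s - 9) / 18
  L_1(s) = (s - 3)(s - 9) / -9
  L_2(s) = (s - 3)(s - 6) / 18
Then q(s) = -18·L_0(s) - 90·L_1(s) - 216·L_2(s).
Expanding and collecting terms gives q(s) = -3s^2 + 3s.
Check: q(9) = -216. ✓

q(s) = -3s^2 + 3s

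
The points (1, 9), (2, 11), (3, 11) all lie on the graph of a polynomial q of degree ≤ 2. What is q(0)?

Write q(x) = ax^2 + bx + c. Substituting each data point gives a linear system:
  a + b + c = 9
  4a + 2b + c = 11
  9a + 3b + c = 11
Solving the system yields a = -1, b = 5, c = 5.
So q(x) = -x^2 + 5x + 5.
Then q(0) = 5.

5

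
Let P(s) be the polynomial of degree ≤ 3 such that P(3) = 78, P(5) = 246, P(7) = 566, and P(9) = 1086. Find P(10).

1436

Write P(s) = as^3 + bs^2 + cs + d. Substituting each data point gives a linear system:
  27a + 9b + 3c + d = 78
  125a + 25b + 5c + d = 246
  343a + 49b + 7c + d = 566
  729a + 81b + 9c + d = 1086
Solving the system yields a = 1, b = 4, c = 3, d = 6.
So P(s) = s³ + 4s² + 3s + 6.
Then P(10) = 1436.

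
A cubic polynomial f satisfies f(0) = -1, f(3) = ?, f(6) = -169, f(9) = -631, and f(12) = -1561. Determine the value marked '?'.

-13

The 4 known points determine the degree-3 polynomial uniquely.
Write f(n) = an^3 + bn^2 + cn + d. Substituting each data point gives a linear system:
  d = -1
  216a + 36b + 6c + d = -169
  729a + 81b + 9c + d = -631
  1728a + 144b + 12c + d = -1561
Solving the system yields a = -1, b = 1, c = 2, d = -1.
So f(n) = -n^3 + n^2 + 2n - 1.
Then f(3) = -13.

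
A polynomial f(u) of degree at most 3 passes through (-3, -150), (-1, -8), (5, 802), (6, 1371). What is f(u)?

f(u) = 6u^3 + 2u^2 + u - 3

Write f(u) = au^3 + bu^2 + cu + d. Substituting each data point gives a linear system:
  -27a + 9b - 3c + d = -150
  -a + b - c + d = -8
  125a + 25b + 5c + d = 802
  216a + 36b + 6c + d = 1371
Solving the system yields a = 6, b = 2, c = 1, d = -3.
So f(u) = 6u^3 + 2u^2 + u - 3.
Check: f(-3) = -150. ✓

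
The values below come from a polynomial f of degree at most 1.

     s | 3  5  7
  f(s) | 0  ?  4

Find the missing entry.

On equispaced nodes a degree-1 polynomial has vanishing second forward difference, so
  f(3) - 2·f(5) + f(7) = 0.
Substituting the known values and solving for f(5):
  -2·f(5) = -4
  f(5) = 2.

2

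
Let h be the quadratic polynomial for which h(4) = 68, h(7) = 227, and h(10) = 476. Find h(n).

Write h(n) = an^2 + bn + c. Substituting each data point gives a linear system:
  16a + 4b + c = 68
  49a + 7b + c = 227
  100a + 10b + c = 476
Solving the system yields a = 5, b = -2, c = -4.
So h(n) = 5n² - 2n - 4.
Check: h(10) = 476. ✓

h(n) = 5n^2 - 2n - 4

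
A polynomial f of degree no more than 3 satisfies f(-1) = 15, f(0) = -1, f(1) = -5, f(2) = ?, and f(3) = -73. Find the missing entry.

On equispaced nodes a degree-3 polynomial has vanishing fourth forward difference, so
  f(-1) - 4·f(0) + 6·f(1) - 4·f(2) + f(3) = 0.
Substituting the known values and solving for f(2):
  -4·f(2) = 84
  f(2) = -21.

-21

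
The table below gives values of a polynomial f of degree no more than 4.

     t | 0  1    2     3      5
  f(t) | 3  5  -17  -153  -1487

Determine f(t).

f(t) = -3t^4 + 3t^3 + 2t + 3

Using the Lagrange interpolation formula with nodes 0, 1, 2, 3, 5:
  L_0(t) = (t - 1)(t - 2)(t - 3)(t - 5) / 30
  L_1(t) = t(t - 2)(t - 3)(t - 5) / -8
  L_2(t) = t(t - 1)(t - 3)(t - 5) / 6
  L_3(t) = t(t - 1)(t - 2)(t - 5) / -12
  L_4(t) = t(t - 1)(t - 2)(t - 3) / 120
Then f(t) = 3·L_0(t) + 5·L_1(t) - 17·L_2(t) - 153·L_3(t) - 1487·L_4(t).
Expanding and collecting terms gives f(t) = -3t⁴ + 3t³ + 2t + 3.
Check: f(1) = 5. ✓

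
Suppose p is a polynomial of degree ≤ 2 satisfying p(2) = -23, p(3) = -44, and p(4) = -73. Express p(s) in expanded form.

p(s) = -4s^2 - s - 5

Using the Lagrange interpolation formula with nodes 2, 3, 4:
  L_0(s) = (s - 3)(s - 4) / 2
  L_1(s) = (s - 2)(s - 4) / -1
  L_2(s) = (s - 2)(s - 3) / 2
Then p(s) = -23·L_0(s) - 44·L_1(s) - 73·L_2(s).
Expanding and collecting terms gives p(s) = -4s^2 - s - 5.
Check: p(2) = -23. ✓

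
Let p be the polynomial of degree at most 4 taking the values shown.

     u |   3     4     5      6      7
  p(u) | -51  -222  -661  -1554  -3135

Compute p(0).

-6

Write p(u) = au^4 + bu^3 + cu^2 + du + e. Substituting each data point gives a linear system:
  81a + 27b + 9c + 3d + e = -51
  256a + 64b + 16c + 4d + e = -222
  625a + 125b + 25c + 5d + e = -661
  1296a + 216b + 36c + 6d + e = -1554
  2401a + 343b + 49c + 7d + e = -3135
Solving the system yields a = -2, b = 5, c = 0, d = -6, e = -6.
So p(u) = -2u⁴ + 5u³ - 6u - 6.
Then p(0) = -6.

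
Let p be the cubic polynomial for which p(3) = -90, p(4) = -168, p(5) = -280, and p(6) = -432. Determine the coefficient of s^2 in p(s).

Write p(s) = as^3 + bs^2 + cs + d. Substituting each data point gives a linear system:
  27a + 9b + 3c + d = -90
  64a + 16b + 4c + d = -168
  125a + 25b + 5c + d = -280
  216a + 36b + 6c + d = -432
Solving the system yields a = -1, b = -5, c = -6, d = 0.
So p(s) = -s^3 - 5s^2 - 6s.
The coefficient of s^2 is -5.

-5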